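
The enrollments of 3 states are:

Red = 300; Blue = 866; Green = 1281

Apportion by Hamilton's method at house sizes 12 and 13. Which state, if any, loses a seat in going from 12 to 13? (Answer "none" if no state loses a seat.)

At 12 seats: Red 2, Blue 4, Green 6.
At 13 seats: Red 1, Blue 5, Green 7.
Red drops from 2 to 1.

Red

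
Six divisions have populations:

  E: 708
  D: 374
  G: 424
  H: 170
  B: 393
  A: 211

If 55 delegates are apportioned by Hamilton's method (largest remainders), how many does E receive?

Total 2280; standard divisor 2280/55 ≈ 41.455.
Standard quotas: E 17.079, D 9.022, G 10.228, H 4.101, B 9.480, A 5.090.
Lower quotas: E 17, D 9, G 10, H 4, B 9, A 5 (sum 54, leaving 1 seat).
Remainders in descending order: B 0.480, G 0.228, H 0.101, A 0.090, E 0.079, D 0.022.
The surplus seat goes to B.
E receives 17.

17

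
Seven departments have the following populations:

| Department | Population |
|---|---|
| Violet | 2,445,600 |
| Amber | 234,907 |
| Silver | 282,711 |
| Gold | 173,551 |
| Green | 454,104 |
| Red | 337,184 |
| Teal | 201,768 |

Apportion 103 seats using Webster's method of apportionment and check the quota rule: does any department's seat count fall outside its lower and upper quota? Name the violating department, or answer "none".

Violet

Standard quotas: Violet 60.995, Amber 5.859, Silver 7.051, Gold 4.328, Green 11.326, Red 8.410, Teal 5.032.
Webster allocation: Violet 62, Amber 6, Silver 7, Gold 4, Green 11, Red 8, Teal 5.
Violet has quota 60.995 (lower 60, upper 61) but receives 62 — outside the quota interval.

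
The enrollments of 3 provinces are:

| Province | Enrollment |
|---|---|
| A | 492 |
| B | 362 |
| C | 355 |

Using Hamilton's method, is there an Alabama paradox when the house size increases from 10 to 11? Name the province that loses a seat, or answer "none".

At 10 seats: A 4, B 3, C 3.
At 11 seats: A 5, B 3, C 3.
No province's allocation decreased.

none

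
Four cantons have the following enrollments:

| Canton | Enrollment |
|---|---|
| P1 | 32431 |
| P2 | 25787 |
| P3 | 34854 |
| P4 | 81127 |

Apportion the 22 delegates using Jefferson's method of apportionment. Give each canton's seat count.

P1=4; P2=3; P3=4; P4=11

Standard divisor 174199/22 ≈ 7918.136; standard quotas: P1 4.096, P2 3.257, P3 4.402, P4 10.246.
Rounding down gives 4, 3, 4, 10 = 21 seats, so the divisor must be adjusted.
With modified divisor 7200: modified quotas P1 4.504, P2 3.582, P3 4.841, P4 11.268.
Rounding down: P1 4, P2 3, P3 4, P4 11 (total 22).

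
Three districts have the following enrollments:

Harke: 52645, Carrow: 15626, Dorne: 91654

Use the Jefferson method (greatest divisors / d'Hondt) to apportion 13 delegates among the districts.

Harke: 4, Carrow: 1, Dorne: 8

Standard divisor 159925/13 ≈ 12301.923; standard quotas: Harke 4.279, Carrow 1.270, Dorne 7.450.
Rounding down gives 4, 1, 7 = 12 seats, so the divisor must be adjusted.
With modified divisor 11000: modified quotas Harke 4.786, Carrow 1.421, Dorne 8.332.
Rounding down: Harke 4, Carrow 1, Dorne 8 (total 13).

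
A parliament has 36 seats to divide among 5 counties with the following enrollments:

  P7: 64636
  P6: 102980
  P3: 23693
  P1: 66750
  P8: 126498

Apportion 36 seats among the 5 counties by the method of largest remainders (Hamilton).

P7 6, P6 10, P3 2, P1 6, P8 12

Total 384557; standard divisor 384557/36 ≈ 10682.139.
Standard quotas: P7 6.0508, P6 9.6404, P3 2.2180, P1 6.2487, P8 11.8420.
Lower quotas: P7 6, P6 9, P3 2, P1 6, P8 11 (sum 34, leaving 2 seats).
Remainders in descending order: P8 0.8420, P6 0.6404, P1 0.2487, P3 0.2180, P7 0.0508.
The surplus seats go to P8, P6.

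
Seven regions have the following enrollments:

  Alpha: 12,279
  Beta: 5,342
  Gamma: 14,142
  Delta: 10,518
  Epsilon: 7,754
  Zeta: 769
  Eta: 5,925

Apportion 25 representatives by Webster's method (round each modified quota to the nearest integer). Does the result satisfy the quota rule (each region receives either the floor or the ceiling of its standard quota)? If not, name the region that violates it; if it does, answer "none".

none

Standard quotas: Alpha 5.411, Beta 2.354, Gamma 6.232, Delta 4.635, Epsilon 3.417, Zeta 0.339, Eta 2.611.
Webster allocation: Alpha 6, Beta 2, Gamma 6, Delta 5, Epsilon 3, Zeta 0, Eta 3.
Every allocation lies between the lower and upper quota.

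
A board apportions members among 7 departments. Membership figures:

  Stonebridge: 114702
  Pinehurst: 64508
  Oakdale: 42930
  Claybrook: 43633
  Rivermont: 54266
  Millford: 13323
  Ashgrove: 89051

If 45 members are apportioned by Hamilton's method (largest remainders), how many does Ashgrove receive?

9

Standard divisor: 422413 ÷ 45 ≈ 9386.956.
Standard quotas: Stonebridge 12.2193, Pinehurst 6.8721, Oakdale 4.5734, Claybrook 4.6483, Rivermont 5.7810, Millford 1.4193, Ashgrove 9.4867.
Lower quotas: Stonebridge 12, Pinehurst 6, Oakdale 4, Claybrook 4, Rivermont 5, Millford 1, Ashgrove 9 (sum 41, leaving 4 seats).
Remainders in descending order: Pinehurst 0.8721, Rivermont 0.7810, Claybrook 0.6483, Oakdale 0.5734, Ashgrove 0.4867, Millford 0.4193, Stonebridge 0.2193.
Largest remainders: Pinehurst, Rivermont, Claybrook, Oakdale receive the extra seats.
Ashgrove receives 9.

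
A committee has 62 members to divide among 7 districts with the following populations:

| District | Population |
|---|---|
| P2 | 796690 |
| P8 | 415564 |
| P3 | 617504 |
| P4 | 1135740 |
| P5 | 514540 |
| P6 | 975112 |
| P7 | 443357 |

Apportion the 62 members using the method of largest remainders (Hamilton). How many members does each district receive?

P2 10, P8 5, P3 8, P4 14, P5 7, P6 12, P7 6

Total 4898507; standard divisor 4898507/62 ≈ 79008.177.
Standard quotas: P2 10.0836, P8 5.2598, P3 7.8157, P4 14.3750, P5 6.5125, P6 12.3419, P7 5.6115.
Lower quotas: P2 10, P8 5, P3 7, P4 14, P5 6, P6 12, P7 5 (sum 59, leaving 3 seats).
Remainders in descending order: P3 0.8157, P7 0.6115, P5 0.5125, P4 0.3750, P6 0.3419, P8 0.2598, P2 0.0836.
The surplus seats go to P3, P7, P5.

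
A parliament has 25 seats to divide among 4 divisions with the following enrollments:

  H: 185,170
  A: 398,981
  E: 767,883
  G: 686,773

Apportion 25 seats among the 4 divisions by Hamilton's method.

H: 2; A: 5; E: 9; G: 9

Standard divisor: 2038807 ÷ 25 ≈ 81552.28.
Standard quotas: H 2.2706, A 4.8923, E 9.4158, G 8.4213.
Lower quotas: H 2, A 4, E 9, G 8 (sum 23, leaving 2 seats).
Remainders in descending order: A 0.8923, G 0.4213, E 0.4158, H 0.2706.
The surplus seats go to A, G.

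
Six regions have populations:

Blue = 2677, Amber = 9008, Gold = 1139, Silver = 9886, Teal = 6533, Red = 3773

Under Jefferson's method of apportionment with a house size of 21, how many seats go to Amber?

6

Standard divisor 33016/21 ≈ 1572.19; standard quotas: Blue 1.703, Amber 5.730, Gold 0.724, Silver 6.288, Teal 4.155, Red 2.400.
Rounding down gives 1, 5, 0, 6, 4, 2 = 18 seats, so the divisor must be adjusted.
With modified divisor 1320: modified quotas Blue 2.028, Amber 6.824, Gold 0.863, Silver 7.489, Teal 4.949, Red 2.858.
Rounding down: Blue 2, Amber 6, Gold 0, Silver 7, Teal 4, Red 2 (total 21).
Amber receives 6.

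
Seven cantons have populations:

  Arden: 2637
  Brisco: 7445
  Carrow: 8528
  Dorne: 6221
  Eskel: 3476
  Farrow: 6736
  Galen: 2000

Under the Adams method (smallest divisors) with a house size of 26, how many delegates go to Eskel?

3

Standard divisor 37043/26 ≈ 1424.731; standard quotas: Arden 1.851, Brisco 5.226, Carrow 5.986, Dorne 4.366, Eskel 2.440, Farrow 4.728, Galen 1.404.
Rounding up gives 2, 6, 6, 5, 3, 5, 2 = 29 seats, so the divisor must be adjusted.
With modified divisor 1695: modified quotas Arden 1.556, Brisco 4.392, Carrow 5.031, Dorne 3.670, Eskel 2.051, Farrow 3.974, Galen 1.180.
Rounding up: Arden 2, Brisco 5, Carrow 6, Dorne 4, Eskel 3, Farrow 4, Galen 2 (total 26).
Eskel receives 3.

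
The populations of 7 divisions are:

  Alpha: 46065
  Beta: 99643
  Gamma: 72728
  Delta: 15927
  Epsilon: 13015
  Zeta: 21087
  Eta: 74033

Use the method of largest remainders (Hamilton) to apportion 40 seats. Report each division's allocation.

Total 342498; standard divisor 342498/40 ≈ 8562.45.
Standard quotas: Alpha 5.3799, Beta 11.6372, Gamma 8.4938, Delta 1.8601, Epsilon 1.5200, Zeta 2.4627, Eta 8.6462.
Lower quotas: Alpha 5, Beta 11, Gamma 8, Delta 1, Epsilon 1, Zeta 2, Eta 8 (sum 36, leaving 4 seats).
Remainders in descending order: Delta 0.8601, Eta 0.6462, Beta 0.6372, Epsilon 0.5200, Gamma 0.4938, Zeta 0.4627, Alpha 0.3799.
The surplus seats go to Delta, Eta, Beta, Epsilon.

Alpha 5; Beta 12; Gamma 8; Delta 2; Epsilon 2; Zeta 2; Eta 9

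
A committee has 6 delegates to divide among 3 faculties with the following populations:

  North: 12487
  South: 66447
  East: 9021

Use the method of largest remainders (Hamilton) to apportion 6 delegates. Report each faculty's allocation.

Total 87955; standard divisor 87955/6 ≈ 14659.167.
Standard quotas: North 0.8518, South 4.5328, East 0.6154.
Lower quotas: North 0, South 4, East 0 (sum 4, leaving 2 seats).
Remainders in descending order: North 0.8518, East 0.6154, South 0.5328.
Largest remainders: North, East receive the extra seats.

North=1; South=4; East=1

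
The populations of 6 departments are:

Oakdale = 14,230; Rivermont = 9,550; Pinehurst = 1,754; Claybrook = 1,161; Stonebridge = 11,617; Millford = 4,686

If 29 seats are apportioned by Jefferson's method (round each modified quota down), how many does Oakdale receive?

Standard divisor 42998/29 ≈ 1482.69; standard quotas: Oakdale 9.597, Rivermont 6.441, Pinehurst 1.183, Claybrook 0.783, Stonebridge 7.835, Millford 3.160.
Rounding down gives 9, 6, 1, 0, 7, 3 = 26 seats, so the divisor must be adjusted.
With modified divisor 1300: modified quotas Oakdale 10.946, Rivermont 7.346, Pinehurst 1.349, Claybrook 0.893, Stonebridge 8.936, Millford 3.605.
Rounding down: Oakdale 10, Rivermont 7, Pinehurst 1, Claybrook 0, Stonebridge 8, Millford 3 (total 29).
Oakdale receives 10.

10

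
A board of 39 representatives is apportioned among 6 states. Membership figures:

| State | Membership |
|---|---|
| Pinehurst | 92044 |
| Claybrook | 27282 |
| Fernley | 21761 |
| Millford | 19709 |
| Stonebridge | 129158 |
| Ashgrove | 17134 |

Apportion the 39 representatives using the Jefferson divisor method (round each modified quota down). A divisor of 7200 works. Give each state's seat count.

Pinehurst=12; Claybrook=3; Fernley=3; Millford=2; Stonebridge=17; Ashgrove=2

With modified divisor 7200: modified quotas Pinehurst 12.784, Claybrook 3.789, Fernley 3.022, Millford 2.737, Stonebridge 17.939, Ashgrove 2.380.
Rounding down: Pinehurst 12, Claybrook 3, Fernley 3, Millford 2, Stonebridge 17, Ashgrove 2 (total 39).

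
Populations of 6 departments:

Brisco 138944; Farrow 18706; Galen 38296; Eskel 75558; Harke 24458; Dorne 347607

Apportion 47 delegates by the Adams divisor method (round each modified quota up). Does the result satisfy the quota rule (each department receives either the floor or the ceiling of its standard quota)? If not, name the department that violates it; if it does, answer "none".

Standard quotas: Brisco 10.147, Farrow 1.366, Galen 2.797, Eskel 5.518, Harke 1.786, Dorne 25.386.
Adams allocation: Brisco 10, Farrow 2, Galen 3, Eskel 6, Harke 2, Dorne 24.
Dorne has quota 25.386 (lower 25, upper 26) but receives 24 — outside the quota interval.

Dorne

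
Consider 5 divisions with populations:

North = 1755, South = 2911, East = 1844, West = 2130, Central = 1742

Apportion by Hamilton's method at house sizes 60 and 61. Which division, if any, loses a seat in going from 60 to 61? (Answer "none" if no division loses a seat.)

At 60 seats: North 10, South 17, East 11, West 12, Central 10.
At 61 seats: North 10, South 17, East 11, West 13, Central 10.
No division's allocation decreased.

none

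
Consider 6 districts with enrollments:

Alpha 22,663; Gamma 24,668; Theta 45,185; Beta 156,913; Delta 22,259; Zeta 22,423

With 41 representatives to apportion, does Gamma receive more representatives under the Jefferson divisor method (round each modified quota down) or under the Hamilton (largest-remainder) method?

Hamilton

Jefferson: Alpha 3, Gamma 3, Theta 6, Beta 23, Delta 3, Zeta 3.
Hamilton: Alpha 3, Gamma 4, Theta 6, Beta 22, Delta 3, Zeta 3.
Gamma gets 3 under Jefferson and 4 under Hamilton.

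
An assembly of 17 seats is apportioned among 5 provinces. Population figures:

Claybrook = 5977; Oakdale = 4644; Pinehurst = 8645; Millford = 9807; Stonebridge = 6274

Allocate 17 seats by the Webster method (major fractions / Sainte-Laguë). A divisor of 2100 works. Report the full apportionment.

Claybrook=3; Oakdale=2; Pinehurst=4; Millford=5; Stonebridge=3

With modified divisor 2100: modified quotas Claybrook 2.846, Oakdale 2.211, Pinehurst 4.117, Millford 4.670, Stonebridge 2.988.
Rounding to the nearest integer: Claybrook 3, Oakdale 2, Pinehurst 4, Millford 5, Stonebridge 3 (total 17).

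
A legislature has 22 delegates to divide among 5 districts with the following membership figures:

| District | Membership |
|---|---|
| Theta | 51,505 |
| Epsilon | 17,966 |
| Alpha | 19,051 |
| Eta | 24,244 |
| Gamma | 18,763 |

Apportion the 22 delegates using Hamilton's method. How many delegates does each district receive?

Theta 9; Epsilon 3; Alpha 3; Eta 4; Gamma 3

Total 131529; standard divisor 131529/22 ≈ 5978.591.
Standard quotas: Theta 8.6149, Epsilon 3.0051, Alpha 3.1865, Eta 4.0551, Gamma 3.1384.
Lower quotas: Theta 8, Epsilon 3, Alpha 3, Eta 4, Gamma 3 (sum 21, leaving 1 seat).
Remainders in descending order: Theta 0.6149, Alpha 0.1865, Gamma 0.1384, Eta 0.0551, Epsilon 0.0051.
The surplus seat goes to Theta.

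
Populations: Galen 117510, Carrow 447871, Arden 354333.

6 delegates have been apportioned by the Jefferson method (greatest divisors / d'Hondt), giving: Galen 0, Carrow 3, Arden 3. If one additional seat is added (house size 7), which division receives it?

Galen

Priority for the next seat is population ÷ (current seats + 1).
Priorities: Galen 117510.000, Carrow 111967.750, Arden 88583.250.
Highest priority: Galen.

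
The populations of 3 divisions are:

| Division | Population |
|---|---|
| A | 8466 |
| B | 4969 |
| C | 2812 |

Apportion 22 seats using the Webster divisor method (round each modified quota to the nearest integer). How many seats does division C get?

Standard divisor 16247/22 ≈ 738.5; standard quotas: A 11.464, B 6.729, C 3.808.
Rounding to the nearest integer gives A 11, B 7, C 4 — total 22, matching the house size, so no adjustment is needed.
C receives 4.

4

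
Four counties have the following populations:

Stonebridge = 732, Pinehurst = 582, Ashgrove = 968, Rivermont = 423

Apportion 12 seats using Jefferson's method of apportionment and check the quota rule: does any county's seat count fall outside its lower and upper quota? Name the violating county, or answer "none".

none

Standard quotas: Stonebridge 3.247, Pinehurst 2.582, Ashgrove 4.294, Rivermont 1.877.
Jefferson allocation: Stonebridge 3, Pinehurst 3, Ashgrove 4, Rivermont 2.
Every allocation lies between the lower and upper quota.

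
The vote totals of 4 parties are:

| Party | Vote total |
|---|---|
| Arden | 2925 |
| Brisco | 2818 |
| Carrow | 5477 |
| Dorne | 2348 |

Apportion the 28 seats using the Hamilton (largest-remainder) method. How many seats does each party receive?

Arden 6, Brisco 6, Carrow 11, Dorne 5

The standard divisor is 13568/28 ≈ 484.571.
Standard quotas: Arden 6.0363, Brisco 5.8154, Carrow 11.3028, Dorne 4.8455.
Lower quotas: Arden 6, Brisco 5, Carrow 11, Dorne 4 (sum 26, leaving 2 seats).
Remainders in descending order: Dorne 0.8455, Brisco 0.8154, Carrow 0.3028, Arden 0.0363.
The surplus seats go to Dorne, Brisco.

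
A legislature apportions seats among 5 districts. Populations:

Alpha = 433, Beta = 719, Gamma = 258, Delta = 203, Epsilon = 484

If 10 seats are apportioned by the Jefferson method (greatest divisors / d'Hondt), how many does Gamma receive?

Standard divisor 2097/10 ≈ 209.7; standard quotas: Alpha 2.065, Beta 3.429, Gamma 1.230, Delta 0.968, Epsilon 2.308.
Rounding down gives 2, 3, 1, 0, 2 = 8 seats, so the divisor must be adjusted.
With modified divisor 170: modified quotas Alpha 2.547, Beta 4.229, Gamma 1.518, Delta 1.194, Epsilon 2.847.
Rounding down: Alpha 2, Beta 4, Gamma 1, Delta 1, Epsilon 2 (total 10).
Gamma receives 1.

1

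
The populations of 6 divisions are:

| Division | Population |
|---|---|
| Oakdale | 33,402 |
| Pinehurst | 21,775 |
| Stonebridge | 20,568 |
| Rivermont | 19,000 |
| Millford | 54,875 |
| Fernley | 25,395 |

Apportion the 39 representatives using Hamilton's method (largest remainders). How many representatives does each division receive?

Oakdale=7; Pinehurst=5; Stonebridge=5; Rivermont=4; Millford=12; Fernley=6

The standard divisor is 175015/39 ≈ 4487.564.
Standard quotas: Oakdale 7.4432, Pinehurst 4.8523, Stonebridge 4.5833, Rivermont 4.2339, Millford 12.2282, Fernley 5.6590.
Lower quotas: Oakdale 7, Pinehurst 4, Stonebridge 4, Rivermont 4, Millford 12, Fernley 5 (sum 36, leaving 3 seats).
Remainders in descending order: Pinehurst 0.8523, Fernley 0.6590, Stonebridge 0.5833, Oakdale 0.4432, Rivermont 0.2339, Millford 0.2282.
The surplus seats go to Pinehurst, Fernley, Stonebridge.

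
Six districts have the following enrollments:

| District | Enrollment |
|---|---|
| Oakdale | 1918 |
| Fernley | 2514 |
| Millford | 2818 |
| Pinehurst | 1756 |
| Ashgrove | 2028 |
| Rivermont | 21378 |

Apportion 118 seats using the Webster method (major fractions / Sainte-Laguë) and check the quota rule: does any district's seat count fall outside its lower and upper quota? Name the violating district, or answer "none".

Standard quotas: Oakdale 6.983, Fernley 9.153, Millford 10.259, Pinehurst 6.393, Ashgrove 7.383, Rivermont 77.829.
Webster allocation: Oakdale 7, Fernley 9, Millford 10, Pinehurst 6, Ashgrove 7, Rivermont 79.
Rivermont has quota 77.829 (lower 77, upper 78) but receives 79 — outside the quota interval.

Rivermont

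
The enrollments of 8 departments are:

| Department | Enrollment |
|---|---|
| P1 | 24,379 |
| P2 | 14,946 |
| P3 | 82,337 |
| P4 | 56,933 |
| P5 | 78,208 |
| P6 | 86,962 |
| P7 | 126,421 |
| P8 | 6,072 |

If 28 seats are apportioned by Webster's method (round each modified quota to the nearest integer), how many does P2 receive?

1

Standard divisor 476258/28 ≈ 17009.214; standard quotas: P1 1.433, P2 0.879, P3 4.841, P4 3.347, P5 4.598, P6 5.113, P7 7.433, P8 0.357.
Rounding to the nearest integer gives 1, 1, 5, 3, 5, 5, 7, 0 = 27 seats, so the divisor must be adjusted.
With modified divisor 16600: modified quotas P1 1.469, P2 0.900, P3 4.960, P4 3.430, P5 4.711, P6 5.239, P7 7.616, P8 0.366.
Rounding to the nearest integer: P1 1, P2 1, P3 5, P4 3, P5 5, P6 5, P7 8, P8 0 (total 28).
P2 receives 1.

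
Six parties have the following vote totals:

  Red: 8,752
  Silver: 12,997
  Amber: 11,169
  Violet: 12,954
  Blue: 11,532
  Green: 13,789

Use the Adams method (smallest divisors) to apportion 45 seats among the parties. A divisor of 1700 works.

With modified divisor 1700: modified quotas Red 5.148, Silver 7.645, Amber 6.570, Violet 7.620, Blue 6.784, Green 8.111.
Rounding up: Red 6, Silver 8, Amber 7, Violet 8, Blue 7, Green 9 (total 45).

Red: 6, Silver: 8, Amber: 7, Violet: 8, Blue: 7, Green: 9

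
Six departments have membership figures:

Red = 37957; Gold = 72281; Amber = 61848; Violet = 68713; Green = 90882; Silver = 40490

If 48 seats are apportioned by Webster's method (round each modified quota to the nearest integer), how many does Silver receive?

5

Standard divisor 372171/48 ≈ 7753.562; standard quotas: Red 4.895, Gold 9.322, Amber 7.977, Violet 8.862, Green 11.721, Silver 5.222.
Rounding to the nearest integer gives Red 5, Gold 9, Amber 8, Violet 9, Green 12, Silver 5 — total 48, matching the house size, so no adjustment is needed.
Silver receives 5.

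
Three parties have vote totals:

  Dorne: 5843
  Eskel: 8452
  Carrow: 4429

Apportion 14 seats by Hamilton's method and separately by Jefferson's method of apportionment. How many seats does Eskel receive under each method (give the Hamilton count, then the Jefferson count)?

6 and 7

Hamilton: Dorne 5, Eskel 6, Carrow 3.
Jefferson: Dorne 4, Eskel 7, Carrow 3.
Eskel gets 6 under Hamilton and 7 under Jefferson.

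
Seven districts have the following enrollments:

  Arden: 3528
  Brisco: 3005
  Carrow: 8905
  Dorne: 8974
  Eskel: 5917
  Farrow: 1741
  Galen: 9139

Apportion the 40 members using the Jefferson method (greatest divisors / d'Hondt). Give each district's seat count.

Standard divisor 41209/40 ≈ 1030.225; standard quotas: Arden 3.424, Brisco 2.917, Carrow 8.644, Dorne 8.711, Eskel 5.743, Farrow 1.690, Galen 8.871.
Rounding down gives 3, 2, 8, 8, 5, 1, 8 = 35 seats, so the divisor must be adjusted.
With modified divisor 950: modified quotas Arden 3.714, Brisco 3.163, Carrow 9.374, Dorne 9.446, Eskel 6.228, Farrow 1.833, Galen 9.620.
Rounding down: Arden 3, Brisco 3, Carrow 9, Dorne 9, Eskel 6, Farrow 1, Galen 9 (total 40).

Arden: 3, Brisco: 3, Carrow: 9, Dorne: 9, Eskel: 6, Farrow: 1, Galen: 9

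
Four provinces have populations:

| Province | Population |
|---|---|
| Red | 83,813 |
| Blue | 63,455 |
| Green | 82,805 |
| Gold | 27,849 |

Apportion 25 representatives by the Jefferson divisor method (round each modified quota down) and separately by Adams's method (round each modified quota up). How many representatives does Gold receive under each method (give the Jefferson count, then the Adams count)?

Jefferson: Red 9, Blue 6, Green 8, Gold 2.
Adams: Red 8, Blue 6, Green 8, Gold 3.
Gold gets 2 under Jefferson and 3 under Adams.

2 and 3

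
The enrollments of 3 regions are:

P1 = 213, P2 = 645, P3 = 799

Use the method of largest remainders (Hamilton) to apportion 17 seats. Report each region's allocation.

The standard divisor is 1657/17 ≈ 97.471.
Standard quotas: P1 2.185, P2 6.617, P3 8.197.
Lower quotas: P1 2, P2 6, P3 8 (sum 16, leaving 1 seat).
Remainders in descending order: P2 0.617, P3 0.197, P1 0.185.
The surplus seat goes to P2.

P1=2, P2=7, P3=8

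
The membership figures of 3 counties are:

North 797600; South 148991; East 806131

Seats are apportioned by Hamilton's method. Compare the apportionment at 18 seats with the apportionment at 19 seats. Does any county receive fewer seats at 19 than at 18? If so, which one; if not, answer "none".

South

At 18 seats: North 8, South 2, East 8.
At 19 seats: North 9, South 1, East 9.
South drops from 2 to 1.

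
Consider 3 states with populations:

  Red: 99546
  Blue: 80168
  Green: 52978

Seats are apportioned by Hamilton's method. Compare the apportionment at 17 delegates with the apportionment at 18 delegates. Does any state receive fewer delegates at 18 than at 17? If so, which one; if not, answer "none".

none

At 17 seats: Red 7, Blue 6, Green 4.
At 18 seats: Red 8, Blue 6, Green 4.
No state's allocation decreased.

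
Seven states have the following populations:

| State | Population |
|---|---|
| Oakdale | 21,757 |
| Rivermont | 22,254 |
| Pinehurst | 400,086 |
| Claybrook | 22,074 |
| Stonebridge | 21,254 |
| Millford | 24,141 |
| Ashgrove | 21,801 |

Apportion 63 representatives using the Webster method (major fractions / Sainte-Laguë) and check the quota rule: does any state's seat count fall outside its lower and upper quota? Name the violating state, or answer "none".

Pinehurst

Standard quotas: Oakdale 2.570, Rivermont 2.629, Pinehurst 47.257, Claybrook 2.607, Stonebridge 2.510, Millford 2.851, Ashgrove 2.575.
Webster allocation: Oakdale 3, Rivermont 3, Pinehurst 46, Claybrook 3, Stonebridge 2, Millford 3, Ashgrove 3.
Pinehurst has quota 47.257 (lower 47, upper 48) but receives 46 — outside the quota interval.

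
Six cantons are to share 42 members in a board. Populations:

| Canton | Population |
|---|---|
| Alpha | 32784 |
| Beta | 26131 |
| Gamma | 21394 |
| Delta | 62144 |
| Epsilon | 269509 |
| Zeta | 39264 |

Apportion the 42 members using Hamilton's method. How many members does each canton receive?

The standard divisor is 451226/42 ≈ 10743.476.
Standard quotas: Alpha 3.0515, Beta 2.4323, Gamma 1.9913, Delta 5.7843, Epsilon 25.0858, Zeta 3.6547.
Lower quotas: Alpha 3, Beta 2, Gamma 1, Delta 5, Epsilon 25, Zeta 3 (sum 39, leaving 3 seats).
Remainders in descending order: Gamma 0.9913, Delta 0.7843, Zeta 0.6547, Beta 0.4323, Epsilon 0.0858, Alpha 0.0515.
The surplus seats go to Gamma, Delta, Zeta.

Alpha: 3, Beta: 2, Gamma: 2, Delta: 6, Epsilon: 25, Zeta: 4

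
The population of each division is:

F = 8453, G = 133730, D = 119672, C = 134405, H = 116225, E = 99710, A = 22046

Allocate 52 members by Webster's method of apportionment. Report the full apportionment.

F 1; G 11; D 10; C 11; H 9; E 8; A 2

Standard divisor 634241/52 ≈ 12196.942; standard quotas: F 0.693, G 10.964, D 9.812, C 11.020, H 9.529, E 8.175, A 1.808.
Rounding to the nearest integer gives 1, 11, 10, 11, 10, 8, 2 = 53 seats, so the divisor must be adjusted.
With modified divisor 12400: modified quotas F 0.682, G 10.785, D 9.651, C 10.839, H 9.373, E 8.041, A 1.778.
Rounding to the nearest integer: F 1, G 11, D 10, C 11, H 9, E 8, A 2 (total 52).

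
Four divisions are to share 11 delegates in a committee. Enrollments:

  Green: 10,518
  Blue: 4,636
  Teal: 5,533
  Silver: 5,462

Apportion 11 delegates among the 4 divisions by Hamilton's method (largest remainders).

Green 5, Blue 2, Teal 2, Silver 2

The standard divisor is 26149/11 ≈ 2377.182.
Standard quotas: Green 4.4246, Blue 1.9502, Teal 2.3275, Silver 2.2977.
Lower quotas: Green 4, Blue 1, Teal 2, Silver 2 (sum 9, leaving 2 seats).
Remainders in descending order: Blue 0.9502, Green 0.4246, Teal 0.3275, Silver 0.2977.
Largest remainders: Blue, Green receive the extra seats.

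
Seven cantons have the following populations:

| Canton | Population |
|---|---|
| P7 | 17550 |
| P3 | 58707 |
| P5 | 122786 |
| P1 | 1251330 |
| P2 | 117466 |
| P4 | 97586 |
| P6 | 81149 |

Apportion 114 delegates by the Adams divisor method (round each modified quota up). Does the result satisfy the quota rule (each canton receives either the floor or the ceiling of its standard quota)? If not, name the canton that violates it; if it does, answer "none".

P1

Standard quotas: P7 1.145, P3 3.832, P5 8.014, P1 81.675, P2 7.667, P4 6.370, P6 5.297.
Adams allocation: P7 2, P3 4, P5 8, P1 79, P2 8, P4 7, P6 6.
P1 has quota 81.675 (lower 81, upper 82) but receives 79 — outside the quota interval.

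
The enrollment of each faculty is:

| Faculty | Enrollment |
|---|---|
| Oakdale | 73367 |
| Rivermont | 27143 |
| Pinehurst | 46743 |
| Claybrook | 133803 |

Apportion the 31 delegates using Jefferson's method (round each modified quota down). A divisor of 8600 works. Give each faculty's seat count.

Oakdale: 8, Rivermont: 3, Pinehurst: 5, Claybrook: 15

With modified divisor 8600: modified quotas Oakdale 8.531, Rivermont 3.156, Pinehurst 5.435, Claybrook 15.558.
Rounding down: Oakdale 8, Rivermont 3, Pinehurst 5, Claybrook 15 (total 31).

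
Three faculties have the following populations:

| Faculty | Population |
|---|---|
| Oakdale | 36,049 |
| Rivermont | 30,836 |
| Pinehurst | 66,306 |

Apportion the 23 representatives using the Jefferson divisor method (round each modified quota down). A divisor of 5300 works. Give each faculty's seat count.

With modified divisor 5300: modified quotas Oakdale 6.802, Rivermont 5.818, Pinehurst 12.511.
Rounding down: Oakdale 6, Rivermont 5, Pinehurst 12 (total 23).

Oakdale 6, Rivermont 5, Pinehurst 12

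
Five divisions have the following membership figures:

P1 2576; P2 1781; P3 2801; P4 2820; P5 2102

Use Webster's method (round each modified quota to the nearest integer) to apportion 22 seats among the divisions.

Standard divisor 12080/22 ≈ 549.091; standard quotas: P1 4.691, P2 3.244, P3 5.101, P4 5.136, P5 3.828.
Rounding to the nearest integer gives P1 5, P2 3, P3 5, P4 5, P5 4 — total 22, matching the house size, so no adjustment is needed.

P1: 5; P2: 3; P3: 5; P4: 5; P5: 4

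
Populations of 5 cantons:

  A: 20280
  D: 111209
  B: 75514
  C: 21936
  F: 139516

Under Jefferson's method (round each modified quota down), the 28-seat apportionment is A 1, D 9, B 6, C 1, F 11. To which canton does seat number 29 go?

Priority for the next seat is population ÷ (current seats + 1).
Priorities: A 10140.000, D 11120.900, B 10787.714, C 10968.000, F 11626.333.
Highest priority: F.

F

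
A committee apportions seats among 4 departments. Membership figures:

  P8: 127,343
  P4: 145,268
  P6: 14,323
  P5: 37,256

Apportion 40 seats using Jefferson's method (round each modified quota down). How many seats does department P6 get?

1

Standard divisor 324190/40 ≈ 8104.75; standard quotas: P8 15.712, P4 17.924, P6 1.767, P5 4.597.
Rounding down gives 15, 17, 1, 4 = 37 seats, so the divisor must be adjusted.
With modified divisor 7600: modified quotas P8 16.756, P4 19.114, P6 1.885, P5 4.902.
Rounding down: P8 16, P4 19, P6 1, P5 4 (total 40).
P6 receives 1.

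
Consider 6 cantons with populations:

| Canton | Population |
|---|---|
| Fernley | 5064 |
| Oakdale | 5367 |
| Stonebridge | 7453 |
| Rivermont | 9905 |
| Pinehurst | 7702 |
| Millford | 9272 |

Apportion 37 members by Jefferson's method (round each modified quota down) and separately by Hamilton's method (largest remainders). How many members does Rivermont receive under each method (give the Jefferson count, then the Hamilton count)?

9 and 8

Jefferson: Fernley 4, Oakdale 4, Stonebridge 6, Rivermont 9, Pinehurst 6, Millford 8.
Hamilton: Fernley 4, Oakdale 5, Stonebridge 6, Rivermont 8, Pinehurst 6, Millford 8.
Rivermont gets 9 under Jefferson and 8 under Hamilton.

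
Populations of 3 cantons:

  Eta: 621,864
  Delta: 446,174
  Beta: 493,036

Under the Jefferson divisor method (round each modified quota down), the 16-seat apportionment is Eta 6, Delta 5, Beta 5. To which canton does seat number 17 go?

Priority for the next seat is population ÷ (current seats + 1).
Priorities: Eta 88837.714, Delta 74362.333, Beta 82172.667.
Highest priority: Eta.

Eta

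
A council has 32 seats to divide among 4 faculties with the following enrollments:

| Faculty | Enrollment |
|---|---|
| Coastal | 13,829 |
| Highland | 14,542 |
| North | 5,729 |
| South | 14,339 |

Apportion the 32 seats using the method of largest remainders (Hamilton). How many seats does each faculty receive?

Standard divisor: 48439 ÷ 32 ≈ 1513.719.
Standard quotas: Coastal 9.1358, Highland 9.6068, North 3.7847, South 9.4727.
Lower quotas: Coastal 9, Highland 9, North 3, South 9 (sum 30, leaving 2 seats).
Remainders in descending order: North 0.7847, Highland 0.6068, South 0.4727, Coastal 0.1358.
The surplus seats go to North, Highland.

Coastal 9, Highland 10, North 4, South 9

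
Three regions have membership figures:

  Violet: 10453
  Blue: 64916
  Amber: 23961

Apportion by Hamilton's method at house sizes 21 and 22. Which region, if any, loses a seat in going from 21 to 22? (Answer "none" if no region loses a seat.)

At 21 seats: Violet 2, Blue 14, Amber 5.
At 22 seats: Violet 2, Blue 15, Amber 5.
No region's allocation decreased.

none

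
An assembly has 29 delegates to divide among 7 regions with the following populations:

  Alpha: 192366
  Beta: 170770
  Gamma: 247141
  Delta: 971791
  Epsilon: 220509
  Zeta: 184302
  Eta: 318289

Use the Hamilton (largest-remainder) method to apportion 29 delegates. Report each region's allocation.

Alpha 3, Beta 2, Gamma 3, Delta 12, Epsilon 3, Zeta 2, Eta 4

Standard divisor: 2305168 ÷ 29 ≈ 79488.552.
Standard quotas: Alpha 2.4200, Beta 2.1484, Gamma 3.1091, Delta 12.2255, Epsilon 2.7741, Zeta 2.3186, Eta 4.0042.
Lower quotas: Alpha 2, Beta 2, Gamma 3, Delta 12, Epsilon 2, Zeta 2, Eta 4 (sum 27, leaving 2 seats).
Remainders in descending order: Epsilon 0.7741, Alpha 0.4200, Zeta 0.3186, Delta 0.2255, Beta 0.1484, Gamma 0.1091, Eta 0.0042.
Largest remainders: Epsilon, Alpha receive the extra seats.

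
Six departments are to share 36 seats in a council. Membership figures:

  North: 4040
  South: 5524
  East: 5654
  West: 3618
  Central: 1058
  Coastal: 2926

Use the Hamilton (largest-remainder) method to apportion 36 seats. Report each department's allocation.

Total 22820; standard divisor 22820/36 ≈ 633.889.
Standard quotas: North 6.3734, South 8.7145, East 8.9195, West 5.7076, Central 1.6691, Coastal 4.6160.
Lower quotas: North 6, South 8, East 8, West 5, Central 1, Coastal 4 (sum 32, leaving 4 seats).
Remainders in descending order: East 0.9195, South 0.7145, West 0.7076, Central 0.6691, Coastal 0.6160, North 0.3734.
The surplus seats go to East, South, West, Central.

North 6, South 9, East 9, West 6, Central 2, Coastal 4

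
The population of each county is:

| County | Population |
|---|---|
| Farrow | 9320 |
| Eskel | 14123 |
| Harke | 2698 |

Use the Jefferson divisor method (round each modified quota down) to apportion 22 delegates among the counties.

Farrow: 8, Eskel: 12, Harke: 2

Standard divisor 26141/22 ≈ 1188.227; standard quotas: Farrow 7.844, Eskel 11.886, Harke 2.271.
Rounding down gives 7, 11, 2 = 20 seats, so the divisor must be adjusted.
With modified divisor 1100: modified quotas Farrow 8.473, Eskel 12.839, Harke 2.453.
Rounding down: Farrow 8, Eskel 12, Harke 2 (total 22).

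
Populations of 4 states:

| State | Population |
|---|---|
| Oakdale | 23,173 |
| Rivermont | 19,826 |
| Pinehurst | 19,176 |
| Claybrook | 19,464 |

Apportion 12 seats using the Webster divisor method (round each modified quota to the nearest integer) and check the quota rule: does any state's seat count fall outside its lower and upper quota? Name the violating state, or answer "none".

Standard quotas: Oakdale 3.406, Rivermont 2.914, Pinehurst 2.819, Claybrook 2.861.
Webster allocation: Oakdale 3, Rivermont 3, Pinehurst 3, Claybrook 3.
Every allocation lies between the lower and upper quota.

none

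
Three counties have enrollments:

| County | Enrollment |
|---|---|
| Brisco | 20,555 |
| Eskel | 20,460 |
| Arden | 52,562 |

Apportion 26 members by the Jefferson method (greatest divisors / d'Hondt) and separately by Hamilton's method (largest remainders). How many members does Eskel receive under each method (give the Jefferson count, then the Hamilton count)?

5 and 6

Jefferson: Brisco 6, Eskel 5, Arden 15.
Hamilton: Brisco 6, Eskel 6, Arden 14.
Eskel gets 5 under Jefferson and 6 under Hamilton.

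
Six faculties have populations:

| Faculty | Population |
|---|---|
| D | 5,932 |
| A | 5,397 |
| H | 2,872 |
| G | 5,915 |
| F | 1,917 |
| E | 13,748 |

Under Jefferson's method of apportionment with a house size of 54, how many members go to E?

21

Standard divisor 35781/54 ≈ 662.611; standard quotas: D 8.952, A 8.145, H 4.334, G 8.927, F 2.893, E 20.748.
Rounding down gives 8, 8, 4, 8, 2, 20 = 50 seats, so the divisor must be adjusted.
With modified divisor 630: modified quotas D 9.416, A 8.567, H 4.559, G 9.389, F 3.043, E 21.822.
Rounding down: D 9, A 8, H 4, G 9, F 3, E 21 (total 54).
E receives 21.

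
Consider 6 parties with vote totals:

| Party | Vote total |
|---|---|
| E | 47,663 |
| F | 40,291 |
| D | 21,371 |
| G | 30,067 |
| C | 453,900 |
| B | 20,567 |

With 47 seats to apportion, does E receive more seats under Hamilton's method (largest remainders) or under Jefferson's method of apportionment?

Hamilton

Hamilton: E 4, F 3, D 2, G 2, C 35, B 1.
Jefferson: E 3, F 3, D 1, G 2, C 37, B 1.
E gets 4 under Hamilton and 3 under Jefferson.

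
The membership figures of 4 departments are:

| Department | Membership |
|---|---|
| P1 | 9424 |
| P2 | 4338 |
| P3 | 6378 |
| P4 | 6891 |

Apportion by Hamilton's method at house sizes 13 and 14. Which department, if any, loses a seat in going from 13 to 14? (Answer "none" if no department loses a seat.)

none

At 13 seats: P1 5, P2 2, P3 3, P4 3.
At 14 seats: P1 5, P2 2, P3 3, P4 4.
No department's allocation decreased.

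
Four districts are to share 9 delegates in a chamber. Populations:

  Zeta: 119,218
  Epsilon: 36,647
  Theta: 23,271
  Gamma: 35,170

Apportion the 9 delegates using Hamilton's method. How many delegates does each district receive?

Standard divisor: 214306 ÷ 9 ≈ 23811.778.
Standard quotas: Zeta 5.0067, Epsilon 1.5390, Theta 0.9773, Gamma 1.4770.
Lower quotas: Zeta 5, Epsilon 1, Theta 0, Gamma 1 (sum 7, leaving 2 seats).
Remainders in descending order: Theta 0.9773, Epsilon 0.5390, Gamma 0.4770, Zeta 0.0067.
The surplus seats go to Theta, Epsilon.

Zeta 5, Epsilon 2, Theta 1, Gamma 1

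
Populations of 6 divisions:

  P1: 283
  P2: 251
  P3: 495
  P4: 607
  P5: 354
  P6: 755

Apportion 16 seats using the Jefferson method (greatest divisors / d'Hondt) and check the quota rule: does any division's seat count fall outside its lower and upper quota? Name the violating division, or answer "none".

Standard quotas: P1 1.650, P2 1.463, P3 2.885, P4 3.538, P5 2.063, P6 4.401.
Jefferson allocation: P1 1, P2 1, P3 3, P4 4, P5 2, P6 5.
Every allocation lies between the lower and upper quota.

none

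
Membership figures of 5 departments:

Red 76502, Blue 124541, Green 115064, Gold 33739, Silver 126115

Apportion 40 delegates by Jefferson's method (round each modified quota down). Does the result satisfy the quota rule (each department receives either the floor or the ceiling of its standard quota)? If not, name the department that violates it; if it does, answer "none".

none

Standard quotas: Red 6.429, Blue 10.466, Green 9.670, Gold 2.835, Silver 10.599.
Jefferson allocation: Red 6, Blue 11, Green 10, Gold 2, Silver 11.
Every allocation lies between the lower and upper quota.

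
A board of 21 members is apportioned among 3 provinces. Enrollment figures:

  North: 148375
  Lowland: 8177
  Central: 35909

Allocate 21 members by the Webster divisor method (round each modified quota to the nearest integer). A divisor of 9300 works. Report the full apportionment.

With modified divisor 9300: modified quotas North 15.954, Lowland 0.879, Central 3.861.
Rounding to the nearest integer: North 16, Lowland 1, Central 4 (total 21).

North: 16; Lowland: 1; Central: 4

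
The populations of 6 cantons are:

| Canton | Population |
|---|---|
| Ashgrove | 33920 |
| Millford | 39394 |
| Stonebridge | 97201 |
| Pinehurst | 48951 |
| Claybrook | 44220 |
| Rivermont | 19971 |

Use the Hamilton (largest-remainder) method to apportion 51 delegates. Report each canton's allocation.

Ashgrove 6; Millford 7; Stonebridge 17; Pinehurst 9; Claybrook 8; Rivermont 4

The standard divisor is 283657/51 ≈ 5561.902.
Standard quotas: Ashgrove 6.0986, Millford 7.0828, Stonebridge 17.4762, Pinehurst 8.8011, Claybrook 7.9505, Rivermont 3.5907.
Lower quotas: Ashgrove 6, Millford 7, Stonebridge 17, Pinehurst 8, Claybrook 7, Rivermont 3 (sum 48, leaving 3 seats).
Remainders in descending order: Claybrook 0.9505, Pinehurst 0.8011, Rivermont 0.5907, Stonebridge 0.4762, Ashgrove 0.0986, Millford 0.0828.
The surplus seats go to Claybrook, Pinehurst, Rivermont.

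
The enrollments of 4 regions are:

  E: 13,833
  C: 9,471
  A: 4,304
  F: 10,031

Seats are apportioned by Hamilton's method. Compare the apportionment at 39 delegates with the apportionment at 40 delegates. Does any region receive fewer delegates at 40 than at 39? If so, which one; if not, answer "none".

A

At 39 seats: E 14, C 10, A 5, F 10.
At 40 seats: E 15, C 10, A 4, F 11.
A drops from 5 to 4.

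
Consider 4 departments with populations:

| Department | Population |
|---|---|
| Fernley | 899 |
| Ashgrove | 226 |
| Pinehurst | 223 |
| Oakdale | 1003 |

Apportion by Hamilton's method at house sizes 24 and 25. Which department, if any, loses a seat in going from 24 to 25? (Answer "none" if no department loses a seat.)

Ashgrove

At 24 seats: Fernley 9, Ashgrove 3, Pinehurst 2, Oakdale 10.
At 25 seats: Fernley 10, Ashgrove 2, Pinehurst 2, Oakdale 11.
Ashgrove drops from 3 to 2.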